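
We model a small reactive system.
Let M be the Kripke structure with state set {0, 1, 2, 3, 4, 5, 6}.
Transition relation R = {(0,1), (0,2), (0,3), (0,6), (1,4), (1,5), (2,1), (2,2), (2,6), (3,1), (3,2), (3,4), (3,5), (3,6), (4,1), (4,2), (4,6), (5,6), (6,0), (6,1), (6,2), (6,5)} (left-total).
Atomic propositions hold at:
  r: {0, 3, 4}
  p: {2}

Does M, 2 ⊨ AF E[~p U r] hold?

No

Sat(~p) = {0, 1, 3, 4, 5, 6}
E[~p U r]: least fixpoint, start Z0 = Sat(r) = {0, 3, 4}, add states in Sat(~p) with some successor in Z. Z1 = {0, 1, 3, 4, 6}; Z2 = {0, 1, 3, 4, 5, 6}; fixed.
Sat(E[~p U r]) = {0, 1, 3, 4, 5, 6}
AF E[~p U r]: least fixpoint, start Z0 = {0, 1, 3, 4, 5, 6}, add states with every successor in Z. Already a fixed point.
Sat(AF E[~p U r]) = {0, 1, 3, 4, 5, 6}
2 ∉ Sat(AF E[~p U r]) = {0, 1, 3, 4, 5, 6}, so the formula does not hold at 2.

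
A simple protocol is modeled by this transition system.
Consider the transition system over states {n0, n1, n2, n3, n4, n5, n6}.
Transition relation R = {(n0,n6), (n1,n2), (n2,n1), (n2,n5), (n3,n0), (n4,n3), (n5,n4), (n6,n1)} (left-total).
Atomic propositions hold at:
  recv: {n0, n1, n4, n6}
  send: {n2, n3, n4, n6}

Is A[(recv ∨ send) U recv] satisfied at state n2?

Sat(recv ∨ send) = {n0, n1, n2, n3, n4, n6}
A[(recv ∨ send) U recv]: least fixpoint, start Z0 = Sat(recv) = {n0, n1, n4, n6}, add states in Sat(recv ∨ send) with every successor in Z. Z1 = {n0, n1, n3, n4, n6}; fixed.
Sat(A[(recv ∨ send) U recv]) = {n0, n1, n3, n4, n6}
n2 ∉ Sat(A[(recv ∨ send) U recv]) = {n0, n1, n3, n4, n6}, so the formula does not hold at n2.

No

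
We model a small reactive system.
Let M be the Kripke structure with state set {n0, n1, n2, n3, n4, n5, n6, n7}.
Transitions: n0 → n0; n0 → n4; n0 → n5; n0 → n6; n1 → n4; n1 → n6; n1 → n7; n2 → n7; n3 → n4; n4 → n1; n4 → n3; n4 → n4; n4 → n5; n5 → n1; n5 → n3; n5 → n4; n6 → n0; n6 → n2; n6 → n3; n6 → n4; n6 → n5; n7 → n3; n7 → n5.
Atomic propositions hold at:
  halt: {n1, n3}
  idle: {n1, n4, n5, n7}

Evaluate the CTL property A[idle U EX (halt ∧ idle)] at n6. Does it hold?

Sat(halt ∧ idle) = {n1}
Sat(EX (halt ∧ idle)) = {s : some successor in {n1}} = {n4, n5}
A[idle U EX (halt ∧ idle)]: least fixpoint, start Z0 = Sat(EX (halt ∧ idle)) = {n4, n5}, add states in Sat(idle) with every successor in Z. Already a fixed point.
Sat(A[idle U EX (halt ∧ idle)]) = {n4, n5}
n6 ∉ Sat(A[idle U EX (halt ∧ idle)]) = {n4, n5}, so the formula does not hold at n6.

No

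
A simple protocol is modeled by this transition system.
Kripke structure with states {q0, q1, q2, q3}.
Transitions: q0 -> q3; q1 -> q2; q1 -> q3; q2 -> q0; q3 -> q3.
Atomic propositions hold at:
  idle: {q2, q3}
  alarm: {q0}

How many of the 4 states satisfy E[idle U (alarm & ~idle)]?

Sat(~idle) = {q0, q1}
Sat(alarm & ~idle) = {q0}
E[idle U (alarm & ~idle)]: least fixpoint, start Z0 = Sat((alarm & ~idle)) = {q0}, add states in Sat(idle) with some successor in Z. Z1 = {q0, q2}; fixed.
Sat(E[idle U (alarm & ~idle)]) = {q0, q2}
|Sat(E[idle U (alarm & ~idle)])| = |{q0, q2}| = 2.

2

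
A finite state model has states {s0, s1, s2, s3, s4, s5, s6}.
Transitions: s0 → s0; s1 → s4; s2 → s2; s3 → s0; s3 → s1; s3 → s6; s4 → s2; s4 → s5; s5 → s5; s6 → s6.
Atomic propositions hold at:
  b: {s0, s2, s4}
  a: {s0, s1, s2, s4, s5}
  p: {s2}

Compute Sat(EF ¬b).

Sat(¬b) = {s1, s3, s5, s6}
EF ¬b: least fixpoint, start Z0 = {s1, s3, s5, s6}, add states with some successor in Z. Z1 = {s1, s3, s4, s5, s6}; fixed.
Sat(EF ¬b) = {s1, s3, s4, s5, s6}

{s1, s3, s4, s5, s6}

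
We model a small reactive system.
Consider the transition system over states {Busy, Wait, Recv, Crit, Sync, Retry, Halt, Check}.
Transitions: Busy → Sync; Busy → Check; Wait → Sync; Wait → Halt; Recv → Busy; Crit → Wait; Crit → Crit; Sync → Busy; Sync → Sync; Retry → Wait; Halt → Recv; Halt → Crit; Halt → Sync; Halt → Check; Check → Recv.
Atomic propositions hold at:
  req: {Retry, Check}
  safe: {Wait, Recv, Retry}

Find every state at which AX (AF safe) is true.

{Retry, Check}

AF safe: least fixpoint, start Z0 = {Wait, Recv, Retry}, add states with every successor in Z. Z1 = {Wait, Recv, Retry, Check}; fixed.
Sat(AF safe) = {Wait, Recv, Retry, Check}
Sat(AX (AF safe)) = {s : every successor in {Wait, Recv, Retry, Check}} = {Retry, Check}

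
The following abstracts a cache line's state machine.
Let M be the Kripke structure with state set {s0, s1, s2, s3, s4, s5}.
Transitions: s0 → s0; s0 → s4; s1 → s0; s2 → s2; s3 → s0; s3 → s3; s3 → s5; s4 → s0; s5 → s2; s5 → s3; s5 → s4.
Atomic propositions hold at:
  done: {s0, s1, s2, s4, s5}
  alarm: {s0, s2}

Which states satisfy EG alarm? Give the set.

{s0, s2}

EG alarm: greatest fixpoint, start Z0 = {s0, s2}, keep only states in Sat with some successor in Z. Already a fixed point.
Sat(EG alarm) = {s0, s2}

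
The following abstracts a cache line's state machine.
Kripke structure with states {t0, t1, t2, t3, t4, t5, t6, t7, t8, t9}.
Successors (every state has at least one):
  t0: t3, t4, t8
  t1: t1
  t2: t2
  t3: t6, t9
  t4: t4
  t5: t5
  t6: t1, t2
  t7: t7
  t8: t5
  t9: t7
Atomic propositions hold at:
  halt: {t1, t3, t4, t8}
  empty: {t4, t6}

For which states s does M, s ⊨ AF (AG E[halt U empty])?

{t4}

E[halt U empty]: least fixpoint, start Z0 = Sat(empty) = {t4, t6}, add states in Sat(halt) with some successor in Z. Z1 = {t3, t4, t6}; fixed.
Sat(E[halt U empty]) = {t3, t4, t6}
AG E[halt U empty]: greatest fixpoint, start Z0 = {t3, t4, t6}, keep only states in Sat with every successor in Z. Z1 = {t4}; fixed.
Sat(AG E[halt U empty]) = {t4}
AF (AG E[halt U empty]): least fixpoint, start Z0 = {t4}, add states with every successor in Z. Already a fixed point.
Sat(AF (AG E[halt U empty])) = {t4}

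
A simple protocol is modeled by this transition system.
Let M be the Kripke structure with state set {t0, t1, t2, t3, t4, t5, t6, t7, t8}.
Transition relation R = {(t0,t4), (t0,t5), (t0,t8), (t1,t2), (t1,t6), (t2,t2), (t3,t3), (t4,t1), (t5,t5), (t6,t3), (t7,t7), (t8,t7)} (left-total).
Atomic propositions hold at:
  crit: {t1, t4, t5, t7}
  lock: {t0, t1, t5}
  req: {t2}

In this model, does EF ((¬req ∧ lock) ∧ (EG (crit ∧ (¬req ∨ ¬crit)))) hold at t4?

No

Sat(¬req) = {t0, t1, t3, t4, t5, t6, t7, t8}
Sat(¬req ∧ lock) = {t0, t1, t5}
Sat(¬crit) = {t0, t2, t3, t6, t8}
Sat(¬req ∨ ¬crit) = {t0, t1, t2, t3, t4, t5, t6, t7, t8}
Sat(crit ∧ (¬req ∨ ¬crit)) = {t1, t4, t5, t7}
EG (crit ∧ (¬req ∨ ¬crit)): greatest fixpoint, start Z0 = {t1, t4, t5, t7}, keep only states in Sat with some successor in Z. Z1 = {t4, t5, t7}; Z2 = {t5, t7}; fixed.
Sat(EG (crit ∧ (¬req ∨ ¬crit))) = {t5, t7}
Sat((¬req ∧ lock) ∧ (EG (crit ∧ (¬req ∨ ¬crit)))) = {t5}
EF ((¬req ∧ lock) ∧ (EG (crit ∧ (¬req ∨ ¬crit)))): least fixpoint, start Z0 = {t5}, add states with some successor in Z. Z1 = {t0, t5}; fixed.
Sat(EF ((¬req ∧ lock) ∧ (EG (crit ∧ (¬req ∨ ¬crit))))) = {t0, t5}
t4 ∉ Sat(EF ((¬req ∧ lock) ∧ (EG (crit ∧ (¬req ∨ ¬crit))))) = {t0, t5}, so the formula does not hold at t4.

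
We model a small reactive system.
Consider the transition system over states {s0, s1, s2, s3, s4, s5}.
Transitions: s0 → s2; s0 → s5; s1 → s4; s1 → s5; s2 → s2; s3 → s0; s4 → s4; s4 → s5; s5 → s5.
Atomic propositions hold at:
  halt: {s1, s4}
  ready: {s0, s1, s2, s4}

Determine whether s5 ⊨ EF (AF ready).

No

AF ready: least fixpoint, start Z0 = {s0, s1, s2, s4}, add states with every successor in Z. Z1 = {s0, s1, s2, s3, s4}; fixed.
Sat(AF ready) = {s0, s1, s2, s3, s4}
EF (AF ready): least fixpoint, start Z0 = {s0, s1, s2, s3, s4}, add states with some successor in Z. Already a fixed point.
Sat(EF (AF ready)) = {s0, s1, s2, s3, s4}
s5 ∉ Sat(EF (AF ready)) = {s0, s1, s2, s3, s4}, so the formula does not hold at s5.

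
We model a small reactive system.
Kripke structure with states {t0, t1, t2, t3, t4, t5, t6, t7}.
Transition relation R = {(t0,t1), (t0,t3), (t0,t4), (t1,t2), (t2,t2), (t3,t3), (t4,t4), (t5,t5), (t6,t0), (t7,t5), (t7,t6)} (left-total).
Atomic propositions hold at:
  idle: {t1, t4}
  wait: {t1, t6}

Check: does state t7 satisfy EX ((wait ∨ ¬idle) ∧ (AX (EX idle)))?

Yes

Sat(¬idle) = {t0, t2, t3, t5, t6, t7}
Sat(wait ∨ ¬idle) = {t0, t1, t2, t3, t5, t6, t7}
Sat(EX idle) = {s : some successor in {t1, t4}} = {t0, t4}
Sat(AX (EX idle)) = {s : every successor in {t0, t4}} = {t4, t6}
Sat((wait ∨ ¬idle) ∧ (AX (EX idle))) = {t6}
Sat(EX ((wait ∨ ¬idle) ∧ (AX (EX idle)))) = {s : some successor in {t6}} = {t7}
t7 ∈ Sat(EX ((wait ∨ ¬idle) ∧ (AX (EX idle)))) = {t7}, so the formula holds at t7.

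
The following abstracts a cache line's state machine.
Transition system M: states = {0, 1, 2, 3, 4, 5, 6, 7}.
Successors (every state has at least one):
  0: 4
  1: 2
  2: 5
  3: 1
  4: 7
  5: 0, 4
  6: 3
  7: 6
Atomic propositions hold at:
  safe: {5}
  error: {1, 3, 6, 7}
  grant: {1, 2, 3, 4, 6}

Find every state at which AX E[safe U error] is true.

{3, 4, 6, 7}

E[safe U error]: least fixpoint, start Z0 = Sat(error) = {1, 3, 6, 7}, add states in Sat(safe) with some successor in Z. Already a fixed point.
Sat(E[safe U error]) = {1, 3, 6, 7}
Sat(AX E[safe U error]) = {s : every successor in {1, 3, 6, 7}} = {3, 4, 6, 7}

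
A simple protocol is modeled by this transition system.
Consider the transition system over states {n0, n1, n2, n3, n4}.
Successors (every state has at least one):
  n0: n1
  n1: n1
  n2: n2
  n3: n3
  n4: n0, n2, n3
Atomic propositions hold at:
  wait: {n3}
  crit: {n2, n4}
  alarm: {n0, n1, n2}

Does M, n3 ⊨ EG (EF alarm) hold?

No

EF alarm: least fixpoint, start Z0 = {n0, n1, n2}, add states with some successor in Z. Z1 = {n0, n1, n2, n4}; fixed.
Sat(EF alarm) = {n0, n1, n2, n4}
EG (EF alarm): greatest fixpoint, start Z0 = {n0, n1, n2, n4}, keep only states in Sat with some successor in Z. Already a fixed point.
Sat(EG (EF alarm)) = {n0, n1, n2, n4}
n3 ∉ Sat(EG (EF alarm)) = {n0, n1, n2, n4}, so the formula does not hold at n3.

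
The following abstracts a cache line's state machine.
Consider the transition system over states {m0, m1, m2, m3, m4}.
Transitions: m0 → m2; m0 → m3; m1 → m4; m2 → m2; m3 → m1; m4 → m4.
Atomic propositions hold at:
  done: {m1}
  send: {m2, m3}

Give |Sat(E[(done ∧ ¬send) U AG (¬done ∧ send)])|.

Sat(¬send) = {m0, m1, m4}
Sat(done ∧ ¬send) = {m1}
Sat(¬done) = {m0, m2, m3, m4}
Sat(¬done ∧ send) = {m2, m3}
AG (¬done ∧ send): greatest fixpoint, start Z0 = {m2, m3}, keep only states in Sat with every successor in Z. Z1 = {m2}; fixed.
Sat(AG (¬done ∧ send)) = {m2}
E[(done ∧ ¬send) U AG (¬done ∧ send)]: least fixpoint, start Z0 = Sat(AG (¬done ∧ send)) = {m2}, add states in Sat(done ∧ ¬send) with some successor in Z. Already a fixed point.
Sat(E[(done ∧ ¬send) U AG (¬done ∧ send)]) = {m2}
|Sat(E[(done ∧ ¬send) U AG (¬done ∧ send)])| = |{m2}| = 1.

1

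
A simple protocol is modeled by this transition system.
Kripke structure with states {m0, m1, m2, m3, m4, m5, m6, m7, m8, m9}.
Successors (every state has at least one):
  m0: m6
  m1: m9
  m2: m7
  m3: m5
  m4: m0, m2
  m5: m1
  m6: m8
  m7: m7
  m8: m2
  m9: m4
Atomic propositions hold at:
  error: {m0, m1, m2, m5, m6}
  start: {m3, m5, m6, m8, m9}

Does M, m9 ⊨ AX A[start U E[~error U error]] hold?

Sat(~error) = {m3, m4, m7, m8, m9}
E[~error U error]: least fixpoint, start Z0 = Sat(error) = {m0, m1, m2, m5, m6}, add states in Sat(~error) with some successor in Z. Z1 = {m0, m1, m2, m3, m4, m5, m6, m8}; Z2 = {m0, m1, m2, m3, m4, m5, m6, m8, m9}; fixed.
Sat(E[~error U error]) = {m0, m1, m2, m3, m4, m5, m6, m8, m9}
A[start U E[~error U error]]: least fixpoint, start Z0 = Sat(E[~error U error]) = {m0, m1, m2, m3, m4, m5, m6, m8, m9}, add states in Sat(start) with every successor in Z. Already a fixed point.
Sat(A[start U E[~error U error]]) = {m0, m1, m2, m3, m4, m5, m6, m8, m9}
Sat(AX A[start U E[~error U error]]) = {s : every successor in {m0, m1, m2, m3, m4, m5, m6, m8, m9}} = {m0, m1, m3, m4, m5, m6, m8, m9}
m9 ∈ Sat(AX A[start U E[~error U error]]) = {m0, m1, m3, m4, m5, m6, m8, m9}, so the formula holds at m9.

Yes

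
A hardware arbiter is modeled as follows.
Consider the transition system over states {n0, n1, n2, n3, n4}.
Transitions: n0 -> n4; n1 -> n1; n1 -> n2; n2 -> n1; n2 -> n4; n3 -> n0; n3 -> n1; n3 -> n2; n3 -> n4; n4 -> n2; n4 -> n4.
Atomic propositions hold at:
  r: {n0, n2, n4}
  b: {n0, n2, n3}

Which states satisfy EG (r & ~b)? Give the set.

{n4}

Sat(~b) = {n1, n4}
Sat(r & ~b) = {n4}
EG (r & ~b): greatest fixpoint, start Z0 = {n4}, keep only states in Sat with some successor in Z. Already a fixed point.
Sat(EG (r & ~b)) = {n4}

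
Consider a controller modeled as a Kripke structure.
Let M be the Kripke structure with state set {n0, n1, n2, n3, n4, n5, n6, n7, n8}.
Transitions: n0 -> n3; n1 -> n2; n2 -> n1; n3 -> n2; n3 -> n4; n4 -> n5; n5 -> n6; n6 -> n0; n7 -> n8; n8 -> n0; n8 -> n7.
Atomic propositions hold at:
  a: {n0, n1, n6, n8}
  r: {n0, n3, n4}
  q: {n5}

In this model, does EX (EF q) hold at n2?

EF q: least fixpoint, start Z0 = {n5}, add states with some successor in Z. Z1 = {n4, n5}; Z2 = {n3, n4, n5}; Z3 = {n0, n3, n4, n5}; Z4 = {n0, n3, n4, n5, n6, n8}; Z5 = {n0, n3, n4, n5, n6, n7, n8}; fixed.
Sat(EF q) = {n0, n3, n4, n5, n6, n7, n8}
Sat(EX (EF q)) = {s : some successor in {n0, n3, n4, n5, n6, n7, n8}} = {n0, n3, n4, n5, n6, n7, n8}
n2 ∉ Sat(EX (EF q)) = {n0, n3, n4, n5, n6, n7, n8}, so the formula does not hold at n2.

No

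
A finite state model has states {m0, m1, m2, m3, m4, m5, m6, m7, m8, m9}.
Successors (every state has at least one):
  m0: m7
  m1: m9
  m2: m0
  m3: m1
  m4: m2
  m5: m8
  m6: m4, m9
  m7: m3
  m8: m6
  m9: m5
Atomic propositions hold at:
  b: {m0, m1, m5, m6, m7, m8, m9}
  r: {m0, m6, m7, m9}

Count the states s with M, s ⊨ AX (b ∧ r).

Sat(b ∧ r) = {m0, m6, m7, m9}
Sat(AX (b ∧ r)) = {s : every successor in {m0, m6, m7, m9}} = {m0, m1, m2, m8}
|Sat(AX (b ∧ r))| = |{m0, m1, m2, m8}| = 4.

4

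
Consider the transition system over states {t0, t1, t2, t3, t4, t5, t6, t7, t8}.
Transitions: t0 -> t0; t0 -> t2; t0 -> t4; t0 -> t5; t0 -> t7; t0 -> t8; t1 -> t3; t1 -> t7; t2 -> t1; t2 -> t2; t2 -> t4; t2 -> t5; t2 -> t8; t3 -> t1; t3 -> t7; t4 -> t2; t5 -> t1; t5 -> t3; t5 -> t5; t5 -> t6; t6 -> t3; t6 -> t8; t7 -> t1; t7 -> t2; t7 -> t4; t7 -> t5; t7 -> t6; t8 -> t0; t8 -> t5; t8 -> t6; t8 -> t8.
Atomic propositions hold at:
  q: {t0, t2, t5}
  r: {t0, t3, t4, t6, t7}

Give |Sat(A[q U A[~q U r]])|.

Sat(~q) = {t1, t3, t4, t6, t7, t8}
A[~q U r]: least fixpoint, start Z0 = Sat(r) = {t0, t3, t4, t6, t7}, add states in Sat(~q) with every successor in Z. Z1 = {t0, t1, t3, t4, t6, t7}; fixed.
Sat(A[~q U r]) = {t0, t1, t3, t4, t6, t7}
A[q U A[~q U r]]: least fixpoint, start Z0 = Sat(A[~q U r]) = {t0, t1, t3, t4, t6, t7}, add states in Sat(q) with every successor in Z. Already a fixed point.
Sat(A[q U A[~q U r]]) = {t0, t1, t3, t4, t6, t7}
|Sat(A[q U A[~q U r]])| = |{t0, t1, t3, t4, t6, t7}| = 6.

6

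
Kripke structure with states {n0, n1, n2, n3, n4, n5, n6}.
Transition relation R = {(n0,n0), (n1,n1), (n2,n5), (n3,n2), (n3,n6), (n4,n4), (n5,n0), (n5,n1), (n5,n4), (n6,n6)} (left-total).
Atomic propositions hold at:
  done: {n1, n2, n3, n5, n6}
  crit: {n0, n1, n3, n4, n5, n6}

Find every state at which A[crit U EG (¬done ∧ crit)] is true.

Sat(¬done) = {n0, n4}
Sat(¬done ∧ crit) = {n0, n4}
EG (¬done ∧ crit): greatest fixpoint, start Z0 = {n0, n4}, keep only states in Sat with some successor in Z. Already a fixed point.
Sat(EG (¬done ∧ crit)) = {n0, n4}
A[crit U EG (¬done ∧ crit)]: least fixpoint, start Z0 = Sat(EG (¬done ∧ crit)) = {n0, n4}, add states in Sat(crit) with every successor in Z. Already a fixed point.
Sat(A[crit U EG (¬done ∧ crit)]) = {n0, n4}

{n0, n4}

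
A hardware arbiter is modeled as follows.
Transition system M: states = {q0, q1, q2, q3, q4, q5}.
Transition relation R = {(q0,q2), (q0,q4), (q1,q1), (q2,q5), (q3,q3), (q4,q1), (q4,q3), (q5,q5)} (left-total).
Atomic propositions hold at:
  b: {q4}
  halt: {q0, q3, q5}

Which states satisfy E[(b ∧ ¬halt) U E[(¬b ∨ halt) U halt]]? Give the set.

Sat(¬halt) = {q1, q2, q4}
Sat(b ∧ ¬halt) = {q4}
Sat(¬b) = {q0, q1, q2, q3, q5}
Sat(¬b ∨ halt) = {q0, q1, q2, q3, q5}
E[(¬b ∨ halt) U halt]: least fixpoint, start Z0 = Sat(halt) = {q0, q3, q5}, add states in Sat(¬b ∨ halt) with some successor in Z. Z1 = {q0, q2, q3, q5}; fixed.
Sat(E[(¬b ∨ halt) U halt]) = {q0, q2, q3, q5}
E[(b ∧ ¬halt) U E[(¬b ∨ halt) U halt]]: least fixpoint, start Z0 = Sat(E[(¬b ∨ halt) U halt]) = {q0, q2, q3, q5}, add states in Sat(b ∧ ¬halt) with some successor in Z. Z1 = {q0, q2, q3, q4, q5}; fixed.
Sat(E[(b ∧ ¬halt) U E[(¬b ∨ halt) U halt]]) = {q0, q2, q3, q4, q5}

{q0, q2, q3, q4, q5}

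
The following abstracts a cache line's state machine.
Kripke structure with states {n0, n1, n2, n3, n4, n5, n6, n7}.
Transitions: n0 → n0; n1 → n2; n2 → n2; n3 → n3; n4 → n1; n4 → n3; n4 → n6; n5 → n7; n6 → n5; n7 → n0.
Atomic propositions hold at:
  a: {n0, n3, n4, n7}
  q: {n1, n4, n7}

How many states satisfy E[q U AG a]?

4

AG a: greatest fixpoint, start Z0 = {n0, n3, n4, n7}, keep only states in Sat with every successor in Z. Z1 = {n0, n3, n7}; fixed.
Sat(AG a) = {n0, n3, n7}
E[q U AG a]: least fixpoint, start Z0 = Sat(AG a) = {n0, n3, n7}, add states in Sat(q) with some successor in Z. Z1 = {n0, n3, n4, n7}; fixed.
Sat(E[q U AG a]) = {n0, n3, n4, n7}
|Sat(E[q U AG a])| = |{n0, n3, n4, n7}| = 4.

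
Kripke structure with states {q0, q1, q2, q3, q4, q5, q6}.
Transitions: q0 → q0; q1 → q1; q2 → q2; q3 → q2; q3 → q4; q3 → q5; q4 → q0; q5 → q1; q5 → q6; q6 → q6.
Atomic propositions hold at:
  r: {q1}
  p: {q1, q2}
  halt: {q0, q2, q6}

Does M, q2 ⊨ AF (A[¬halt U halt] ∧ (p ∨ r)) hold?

Sat(¬halt) = {q1, q3, q4, q5}
A[¬halt U halt]: least fixpoint, start Z0 = Sat(halt) = {q0, q2, q6}, add states in Sat(¬halt) with every successor in Z. Z1 = {q0, q2, q4, q6}; fixed.
Sat(A[¬halt U halt]) = {q0, q2, q4, q6}
Sat(p ∨ r) = {q1, q2}
Sat(A[¬halt U halt] ∧ (p ∨ r)) = {q2}
AF (A[¬halt U halt] ∧ (p ∨ r)): least fixpoint, start Z0 = {q2}, add states with every successor in Z. Already a fixed point.
Sat(AF (A[¬halt U halt] ∧ (p ∨ r))) = {q2}
q2 ∈ Sat(AF (A[¬halt U halt] ∧ (p ∨ r))) = {q2}, so the formula holds at q2.

Yes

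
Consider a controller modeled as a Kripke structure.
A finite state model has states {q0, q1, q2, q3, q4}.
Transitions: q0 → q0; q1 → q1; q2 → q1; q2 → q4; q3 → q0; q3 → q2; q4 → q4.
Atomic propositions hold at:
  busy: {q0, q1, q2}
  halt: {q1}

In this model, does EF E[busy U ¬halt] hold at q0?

Yes

Sat(¬halt) = {q0, q2, q3, q4}
E[busy U ¬halt]: least fixpoint, start Z0 = Sat(¬halt) = {q0, q2, q3, q4}, add states in Sat(busy) with some successor in Z. Already a fixed point.
Sat(E[busy U ¬halt]) = {q0, q2, q3, q4}
EF E[busy U ¬halt]: least fixpoint, start Z0 = {q0, q2, q3, q4}, add states with some successor in Z. Already a fixed point.
Sat(EF E[busy U ¬halt]) = {q0, q2, q3, q4}
q0 ∈ Sat(EF E[busy U ¬halt]) = {q0, q2, q3, q4}, so the formula holds at q0.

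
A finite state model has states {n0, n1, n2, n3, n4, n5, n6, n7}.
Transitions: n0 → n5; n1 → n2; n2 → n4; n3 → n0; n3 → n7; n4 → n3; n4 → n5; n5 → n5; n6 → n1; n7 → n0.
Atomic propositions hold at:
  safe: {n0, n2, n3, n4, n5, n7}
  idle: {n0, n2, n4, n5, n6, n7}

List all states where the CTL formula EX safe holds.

Sat(EX safe) = {s : some successor in {n0, n2, n3, n4, n5, n7}} = {n0, n1, n2, n3, n4, n5, n7}

{n0, n1, n2, n3, n4, n5, n7}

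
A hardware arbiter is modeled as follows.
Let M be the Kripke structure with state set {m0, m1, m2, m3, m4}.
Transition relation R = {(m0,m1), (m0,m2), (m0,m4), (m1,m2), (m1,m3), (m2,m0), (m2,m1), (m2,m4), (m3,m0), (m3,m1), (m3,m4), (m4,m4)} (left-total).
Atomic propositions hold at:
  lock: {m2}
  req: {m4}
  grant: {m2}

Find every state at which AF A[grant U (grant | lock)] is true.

{m2}

Sat(grant | lock) = {m2}
A[grant U (grant | lock)]: least fixpoint, start Z0 = Sat((grant | lock)) = {m2}, add states in Sat(grant) with every successor in Z. Already a fixed point.
Sat(A[grant U (grant | lock)]) = {m2}
AF A[grant U (grant | lock)]: least fixpoint, start Z0 = {m2}, add states with every successor in Z. Already a fixed point.
Sat(AF A[grant U (grant | lock)]) = {m2}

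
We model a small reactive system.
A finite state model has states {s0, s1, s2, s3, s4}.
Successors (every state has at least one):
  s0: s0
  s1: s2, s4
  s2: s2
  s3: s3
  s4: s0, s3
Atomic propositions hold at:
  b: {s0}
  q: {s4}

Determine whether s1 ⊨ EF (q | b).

Yes

Sat(q | b) = {s0, s4}
EF (q | b): least fixpoint, start Z0 = {s0, s4}, add states with some successor in Z. Z1 = {s0, s1, s4}; fixed.
Sat(EF (q | b)) = {s0, s1, s4}
s1 ∈ Sat(EF (q | b)) = {s0, s1, s4}, so the formula holds at s1.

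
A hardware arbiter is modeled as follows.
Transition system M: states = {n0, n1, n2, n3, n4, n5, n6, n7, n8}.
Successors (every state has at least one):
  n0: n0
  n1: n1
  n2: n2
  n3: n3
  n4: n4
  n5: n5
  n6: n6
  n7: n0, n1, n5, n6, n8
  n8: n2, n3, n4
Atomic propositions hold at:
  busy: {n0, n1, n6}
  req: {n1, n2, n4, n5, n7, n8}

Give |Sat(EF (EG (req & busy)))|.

2

Sat(req & busy) = {n1}
EG (req & busy): greatest fixpoint, start Z0 = {n1}, keep only states in Sat with some successor in Z. Already a fixed point.
Sat(EG (req & busy)) = {n1}
EF (EG (req & busy)): least fixpoint, start Z0 = {n1}, add states with some successor in Z. Z1 = {n1, n7}; fixed.
Sat(EF (EG (req & busy))) = {n1, n7}
|Sat(EF (EG (req & busy)))| = |{n1, n7}| = 2.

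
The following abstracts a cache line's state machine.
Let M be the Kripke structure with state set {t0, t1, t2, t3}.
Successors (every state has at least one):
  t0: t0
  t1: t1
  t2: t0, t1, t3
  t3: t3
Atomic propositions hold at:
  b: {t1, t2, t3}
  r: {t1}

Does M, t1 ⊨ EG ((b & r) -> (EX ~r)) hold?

No

Sat(b & r) = {t1}
Sat(~r) = {t0, t2, t3}
Sat(EX ~r) = {s : some successor in {t0, t2, t3}} = {t0, t2, t3}
Sat((b & r) -> (EX ~r)) = {t0, t2, t3}
EG ((b & r) -> (EX ~r)): greatest fixpoint, start Z0 = {t0, t2, t3}, keep only states in Sat with some successor in Z. Already a fixed point.
Sat(EG ((b & r) -> (EX ~r))) = {t0, t2, t3}
t1 ∉ Sat(EG ((b & r) -> (EX ~r))) = {t0, t2, t3}, so the formula does not hold at t1.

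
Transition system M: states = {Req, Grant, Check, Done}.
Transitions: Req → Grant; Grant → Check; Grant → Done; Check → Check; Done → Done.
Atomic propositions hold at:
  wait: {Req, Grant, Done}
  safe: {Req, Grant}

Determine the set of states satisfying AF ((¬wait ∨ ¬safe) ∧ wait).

Sat(¬wait) = {Check}
Sat(¬safe) = {Check, Done}
Sat(¬wait ∨ ¬safe) = {Check, Done}
Sat((¬wait ∨ ¬safe) ∧ wait) = {Done}
AF ((¬wait ∨ ¬safe) ∧ wait): least fixpoint, start Z0 = {Done}, add states with every successor in Z. Already a fixed point.
Sat(AF ((¬wait ∨ ¬safe) ∧ wait)) = {Done}

{Done}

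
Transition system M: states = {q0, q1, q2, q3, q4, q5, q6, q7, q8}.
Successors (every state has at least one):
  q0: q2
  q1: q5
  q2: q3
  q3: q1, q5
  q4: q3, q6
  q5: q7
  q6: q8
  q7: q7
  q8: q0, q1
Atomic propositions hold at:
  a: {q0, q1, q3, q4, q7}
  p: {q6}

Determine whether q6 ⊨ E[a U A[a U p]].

A[a U p]: least fixpoint, start Z0 = Sat(p) = {q6}, add states in Sat(a) with every successor in Z. Already a fixed point.
Sat(A[a U p]) = {q6}
E[a U A[a U p]]: least fixpoint, start Z0 = Sat(A[a U p]) = {q6}, add states in Sat(a) with some successor in Z. Z1 = {q4, q6}; fixed.
Sat(E[a U A[a U p]]) = {q4, q6}
q6 ∈ Sat(E[a U A[a U p]]) = {q4, q6}, so the formula holds at q6.

Yes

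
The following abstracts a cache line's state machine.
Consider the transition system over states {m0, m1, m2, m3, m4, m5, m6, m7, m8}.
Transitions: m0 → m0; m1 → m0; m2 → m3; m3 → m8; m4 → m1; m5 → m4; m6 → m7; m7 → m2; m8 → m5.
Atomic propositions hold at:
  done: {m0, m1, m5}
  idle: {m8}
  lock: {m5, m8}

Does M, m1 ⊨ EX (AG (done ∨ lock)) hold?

Sat(done ∨ lock) = {m0, m1, m5, m8}
AG (done ∨ lock): greatest fixpoint, start Z0 = {m0, m1, m5, m8}, keep only states in Sat with every successor in Z. Z1 = {m0, m1, m8}; Z2 = {m0, m1}; fixed.
Sat(AG (done ∨ lock)) = {m0, m1}
Sat(EX (AG (done ∨ lock))) = {s : some successor in {m0, m1}} = {m0, m1, m4}
m1 ∈ Sat(EX (AG (done ∨ lock))) = {m0, m1, m4}, so the formula holds at m1.

Yes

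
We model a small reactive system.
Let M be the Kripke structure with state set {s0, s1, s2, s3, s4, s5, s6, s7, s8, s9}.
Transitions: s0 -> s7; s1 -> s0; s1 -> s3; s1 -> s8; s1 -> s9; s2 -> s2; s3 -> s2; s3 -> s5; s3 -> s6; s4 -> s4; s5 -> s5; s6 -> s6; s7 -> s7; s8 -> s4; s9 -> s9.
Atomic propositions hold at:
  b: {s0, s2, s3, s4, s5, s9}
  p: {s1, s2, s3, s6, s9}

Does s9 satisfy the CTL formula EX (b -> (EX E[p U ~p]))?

Sat(~p) = {s0, s4, s5, s7, s8}
E[p U ~p]: least fixpoint, start Z0 = Sat(~p) = {s0, s4, s5, s7, s8}, add states in Sat(p) with some successor in Z. Z1 = {s0, s1, s3, s4, s5, s7, s8}; fixed.
Sat(E[p U ~p]) = {s0, s1, s3, s4, s5, s7, s8}
Sat(EX E[p U ~p]) = {s : some successor in {s0, s1, s3, s4, s5, s7, s8}} = {s0, s1, s3, s4, s5, s7, s8}
Sat(b -> (EX E[p U ~p])) = {s0, s1, s3, s4, s5, s6, s7, s8}
Sat(EX (b -> (EX E[p U ~p]))) = {s : some successor in {s0, s1, s3, s4, s5, s6, s7, s8}} = {s0, s1, s3, s4, s5, s6, s7, s8}
s9 ∉ Sat(EX (b -> (EX E[p U ~p]))) = {s0, s1, s3, s4, s5, s6, s7, s8}, so the formula does not hold at s9.

No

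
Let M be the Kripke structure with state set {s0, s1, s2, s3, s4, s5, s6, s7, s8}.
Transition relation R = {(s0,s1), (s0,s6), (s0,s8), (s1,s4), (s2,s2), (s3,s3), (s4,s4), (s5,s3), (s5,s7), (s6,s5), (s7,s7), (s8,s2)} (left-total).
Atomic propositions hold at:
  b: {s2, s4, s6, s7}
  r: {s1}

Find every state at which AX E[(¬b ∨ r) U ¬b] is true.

{s3, s6}

Sat(¬b) = {s0, s1, s3, s5, s8}
Sat(¬b ∨ r) = {s0, s1, s3, s5, s8}
E[(¬b ∨ r) U ¬b]: least fixpoint, start Z0 = Sat(¬b) = {s0, s1, s3, s5, s8}, add states in Sat(¬b ∨ r) with some successor in Z. Already a fixed point.
Sat(E[(¬b ∨ r) U ¬b]) = {s0, s1, s3, s5, s8}
Sat(AX E[(¬b ∨ r) U ¬b]) = {s : every successor in {s0, s1, s3, s5, s8}} = {s3, s6}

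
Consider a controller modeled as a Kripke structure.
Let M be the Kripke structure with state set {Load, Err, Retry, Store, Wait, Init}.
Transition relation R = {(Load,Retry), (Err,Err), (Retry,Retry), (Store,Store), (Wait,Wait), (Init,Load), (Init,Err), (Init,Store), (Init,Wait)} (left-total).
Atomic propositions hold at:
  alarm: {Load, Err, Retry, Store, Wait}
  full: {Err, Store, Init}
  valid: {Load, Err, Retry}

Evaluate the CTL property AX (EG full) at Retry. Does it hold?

EG full: greatest fixpoint, start Z0 = {Err, Store, Init}, keep only states in Sat with some successor in Z. Already a fixed point.
Sat(EG full) = {Err, Store, Init}
Sat(AX (EG full)) = {s : every successor in {Err, Store, Init}} = {Err, Store}
Retry ∉ Sat(AX (EG full)) = {Err, Store}, so the formula does not hold at Retry.

No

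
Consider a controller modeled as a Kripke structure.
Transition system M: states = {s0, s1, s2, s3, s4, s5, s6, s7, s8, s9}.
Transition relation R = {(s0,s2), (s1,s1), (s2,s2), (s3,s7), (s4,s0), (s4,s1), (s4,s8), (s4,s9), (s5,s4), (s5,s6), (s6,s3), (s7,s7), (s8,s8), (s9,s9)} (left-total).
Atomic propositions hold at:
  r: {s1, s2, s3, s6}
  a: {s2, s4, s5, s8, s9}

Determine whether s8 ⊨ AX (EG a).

Yes

EG a: greatest fixpoint, start Z0 = {s2, s4, s5, s8, s9}, keep only states in Sat with some successor in Z. Already a fixed point.
Sat(EG a) = {s2, s4, s5, s8, s9}
Sat(AX (EG a)) = {s : every successor in {s2, s4, s5, s8, s9}} = {s0, s2, s8, s9}
s8 ∈ Sat(AX (EG a)) = {s0, s2, s8, s9}, so the formula holds at s8.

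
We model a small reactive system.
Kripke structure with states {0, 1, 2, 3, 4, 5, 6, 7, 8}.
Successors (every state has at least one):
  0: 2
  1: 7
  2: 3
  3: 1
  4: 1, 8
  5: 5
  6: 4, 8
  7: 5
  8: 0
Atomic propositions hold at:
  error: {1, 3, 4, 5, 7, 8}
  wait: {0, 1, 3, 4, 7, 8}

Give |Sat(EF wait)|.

8

EF wait: least fixpoint, start Z0 = {0, 1, 3, 4, 7, 8}, add states with some successor in Z. Z1 = {0, 1, 2, 3, 4, 6, 7, 8}; fixed.
Sat(EF wait) = {0, 1, 2, 3, 4, 6, 7, 8}
|Sat(EF wait)| = |{0, 1, 2, 3, 4, 6, 7, 8}| = 8.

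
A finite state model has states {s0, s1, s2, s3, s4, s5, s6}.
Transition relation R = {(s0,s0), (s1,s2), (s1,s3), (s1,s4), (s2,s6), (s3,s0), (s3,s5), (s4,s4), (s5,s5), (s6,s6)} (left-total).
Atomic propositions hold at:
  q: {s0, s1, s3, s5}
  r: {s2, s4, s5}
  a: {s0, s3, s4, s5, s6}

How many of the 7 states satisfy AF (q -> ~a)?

4

Sat(~a) = {s1, s2}
Sat(q -> ~a) = {s1, s2, s4, s6}
AF (q -> ~a): least fixpoint, start Z0 = {s1, s2, s4, s6}, add states with every successor in Z. Already a fixed point.
Sat(AF (q -> ~a)) = {s1, s2, s4, s6}
|Sat(AF (q -> ~a))| = |{s1, s2, s4, s6}| = 4.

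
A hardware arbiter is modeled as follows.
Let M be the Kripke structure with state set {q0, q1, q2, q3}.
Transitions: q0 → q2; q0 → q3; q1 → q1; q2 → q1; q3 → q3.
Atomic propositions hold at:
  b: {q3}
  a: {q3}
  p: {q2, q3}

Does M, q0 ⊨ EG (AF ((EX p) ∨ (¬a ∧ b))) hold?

Sat(EX p) = {s : some successor in {q2, q3}} = {q0, q3}
Sat(¬a) = {q0, q1, q2}
Sat(¬a ∧ b) = ∅
Sat((EX p) ∨ (¬a ∧ b)) = {q0, q3}
AF ((EX p) ∨ (¬a ∧ b)): least fixpoint, start Z0 = {q0, q3}, add states with every successor in Z. Already a fixed point.
Sat(AF ((EX p) ∨ (¬a ∧ b))) = {q0, q3}
EG (AF ((EX p) ∨ (¬a ∧ b))): greatest fixpoint, start Z0 = {q0, q3}, keep only states in Sat with some successor in Z. Already a fixed point.
Sat(EG (AF ((EX p) ∨ (¬a ∧ b)))) = {q0, q3}
q0 ∈ Sat(EG (AF ((EX p) ∨ (¬a ∧ b)))) = {q0, q3}, so the formula holds at q0.

Yes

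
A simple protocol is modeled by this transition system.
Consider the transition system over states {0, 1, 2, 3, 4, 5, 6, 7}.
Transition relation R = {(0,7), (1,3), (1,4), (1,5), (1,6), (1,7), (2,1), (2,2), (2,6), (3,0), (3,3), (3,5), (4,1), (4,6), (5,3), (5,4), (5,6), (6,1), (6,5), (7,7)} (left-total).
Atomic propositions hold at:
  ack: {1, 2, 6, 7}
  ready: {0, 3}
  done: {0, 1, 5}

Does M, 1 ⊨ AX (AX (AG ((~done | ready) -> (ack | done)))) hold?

No

Sat(~done) = {2, 3, 4, 6, 7}
Sat(~done | ready) = {0, 2, 3, 4, 6, 7}
Sat(ack | done) = {0, 1, 2, 5, 6, 7}
Sat((~done | ready) -> (ack | done)) = {0, 1, 2, 5, 6, 7}
AG ((~done | ready) -> (ack | done)): greatest fixpoint, start Z0 = {0, 1, 2, 5, 6, 7}, keep only states in Sat with every successor in Z. Z1 = {0, 2, 6, 7}; Z2 = {0, 7}; fixed.
Sat(AG ((~done | ready) -> (ack | done))) = {0, 7}
Sat(AX (AG ((~done | ready) -> (ack | done)))) = {s : every successor in {0, 7}} = {0, 7}
Sat(AX (AX (AG ((~done | ready) -> (ack | done))))) = {s : every successor in {0, 7}} = {0, 7}
1 ∉ Sat(AX (AX (AG ((~done | ready) -> (ack | done))))) = {0, 7}, so the formula does not hold at 1.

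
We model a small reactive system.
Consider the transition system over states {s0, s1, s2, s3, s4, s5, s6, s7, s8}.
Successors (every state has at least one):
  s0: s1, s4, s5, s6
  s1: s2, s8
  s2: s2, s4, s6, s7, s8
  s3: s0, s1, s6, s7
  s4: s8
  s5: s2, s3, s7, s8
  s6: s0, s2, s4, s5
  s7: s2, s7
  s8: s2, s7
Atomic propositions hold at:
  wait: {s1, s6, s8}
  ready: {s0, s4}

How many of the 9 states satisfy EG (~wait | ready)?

5

Sat(~wait) = {s0, s2, s3, s4, s5, s7}
Sat(~wait | ready) = {s0, s2, s3, s4, s5, s7}
EG (~wait | ready): greatest fixpoint, start Z0 = {s0, s2, s3, s4, s5, s7}, keep only states in Sat with some successor in Z. Z1 = {s0, s2, s3, s5, s7}; fixed.
Sat(EG (~wait | ready)) = {s0, s2, s3, s5, s7}
|Sat(EG (~wait | ready))| = |{s0, s2, s3, s5, s7}| = 5.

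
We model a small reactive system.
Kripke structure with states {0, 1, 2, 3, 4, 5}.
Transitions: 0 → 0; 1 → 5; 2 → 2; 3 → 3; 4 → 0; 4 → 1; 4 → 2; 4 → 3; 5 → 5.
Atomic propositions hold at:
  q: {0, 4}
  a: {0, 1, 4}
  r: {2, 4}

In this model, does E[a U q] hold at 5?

No

E[a U q]: least fixpoint, start Z0 = Sat(q) = {0, 4}, add states in Sat(a) with some successor in Z. Already a fixed point.
Sat(E[a U q]) = {0, 4}
5 ∉ Sat(E[a U q]) = {0, 4}, so the formula does not hold at 5.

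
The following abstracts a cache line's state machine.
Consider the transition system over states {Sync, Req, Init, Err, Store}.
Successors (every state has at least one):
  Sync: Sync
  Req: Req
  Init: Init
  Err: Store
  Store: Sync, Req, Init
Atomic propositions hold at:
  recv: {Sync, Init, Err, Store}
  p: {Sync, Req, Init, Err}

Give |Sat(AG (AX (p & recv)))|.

2

Sat(p & recv) = {Sync, Init, Err}
Sat(AX (p & recv)) = {s : every successor in {Sync, Init, Err}} = {Sync, Init}
AG (AX (p & recv)): greatest fixpoint, start Z0 = {Sync, Init}, keep only states in Sat with every successor in Z. Already a fixed point.
Sat(AG (AX (p & recv))) = {Sync, Init}
|Sat(AG (AX (p & recv)))| = |{Sync, Init}| = 2.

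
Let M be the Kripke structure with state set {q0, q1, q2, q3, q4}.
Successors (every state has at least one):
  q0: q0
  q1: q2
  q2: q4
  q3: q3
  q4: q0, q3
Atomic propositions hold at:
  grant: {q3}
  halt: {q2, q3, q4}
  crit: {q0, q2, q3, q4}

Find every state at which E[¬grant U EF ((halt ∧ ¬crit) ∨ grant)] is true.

{q1, q2, q3, q4}

Sat(¬grant) = {q0, q1, q2, q4}
Sat(¬crit) = {q1}
Sat(halt ∧ ¬crit) = ∅
Sat((halt ∧ ¬crit) ∨ grant) = {q3}
EF ((halt ∧ ¬crit) ∨ grant): least fixpoint, start Z0 = {q3}, add states with some successor in Z. Z1 = {q3, q4}; Z2 = {q2, q3, q4}; Z3 = {q1, q2, q3, q4}; fixed.
Sat(EF ((halt ∧ ¬crit) ∨ grant)) = {q1, q2, q3, q4}
E[¬grant U EF ((halt ∧ ¬crit) ∨ grant)]: least fixpoint, start Z0 = Sat(EF ((halt ∧ ¬crit) ∨ grant)) = {q1, q2, q3, q4}, add states in Sat(¬grant) with some successor in Z. Already a fixed point.
Sat(E[¬grant U EF ((halt ∧ ¬crit) ∨ grant)]) = {q1, q2, q3, q4}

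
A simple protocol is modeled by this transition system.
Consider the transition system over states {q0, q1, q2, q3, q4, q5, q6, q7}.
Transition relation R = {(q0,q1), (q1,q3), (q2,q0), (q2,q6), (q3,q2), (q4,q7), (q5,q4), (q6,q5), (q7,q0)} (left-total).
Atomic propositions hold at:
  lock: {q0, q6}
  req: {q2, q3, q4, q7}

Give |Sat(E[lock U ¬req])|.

4

Sat(¬req) = {q0, q1, q5, q6}
E[lock U ¬req]: least fixpoint, start Z0 = Sat(¬req) = {q0, q1, q5, q6}, add states in Sat(lock) with some successor in Z. Already a fixed point.
Sat(E[lock U ¬req]) = {q0, q1, q5, q6}
|Sat(E[lock U ¬req])| = |{q0, q1, q5, q6}| = 4.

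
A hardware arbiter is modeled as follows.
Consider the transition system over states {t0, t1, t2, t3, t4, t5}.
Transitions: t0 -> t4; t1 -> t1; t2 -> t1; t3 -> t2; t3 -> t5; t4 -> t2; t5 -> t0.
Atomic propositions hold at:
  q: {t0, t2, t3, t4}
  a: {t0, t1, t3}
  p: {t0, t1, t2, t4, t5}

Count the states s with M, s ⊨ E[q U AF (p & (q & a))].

3

Sat(q & a) = {t0, t3}
Sat(p & (q & a)) = {t0}
AF (p & (q & a)): least fixpoint, start Z0 = {t0}, add states with every successor in Z. Z1 = {t0, t5}; fixed.
Sat(AF (p & (q & a))) = {t0, t5}
E[q U AF (p & (q & a))]: least fixpoint, start Z0 = Sat(AF (p & (q & a))) = {t0, t5}, add states in Sat(q) with some successor in Z. Z1 = {t0, t3, t5}; fixed.
Sat(E[q U AF (p & (q & a))]) = {t0, t3, t5}
|Sat(E[q U AF (p & (q & a))])| = |{t0, t3, t5}| = 3.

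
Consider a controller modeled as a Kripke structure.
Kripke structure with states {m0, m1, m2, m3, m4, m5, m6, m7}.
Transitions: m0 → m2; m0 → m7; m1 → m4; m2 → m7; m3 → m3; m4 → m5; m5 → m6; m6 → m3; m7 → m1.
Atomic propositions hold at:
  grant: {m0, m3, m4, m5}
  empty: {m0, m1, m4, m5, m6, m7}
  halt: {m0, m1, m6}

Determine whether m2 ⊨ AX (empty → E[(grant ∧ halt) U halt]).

No

Sat(grant ∧ halt) = {m0}
E[(grant ∧ halt) U halt]: least fixpoint, start Z0 = Sat(halt) = {m0, m1, m6}, add states in Sat(grant ∧ halt) with some successor in Z. Already a fixed point.
Sat(E[(grant ∧ halt) U halt]) = {m0, m1, m6}
Sat(empty → E[(grant ∧ halt) U halt]) = {m0, m1, m2, m3, m6}
Sat(AX (empty → E[(grant ∧ halt) U halt])) = {s : every successor in {m0, m1, m2, m3, m6}} = {m3, m5, m6, m7}
m2 ∉ Sat(AX (empty → E[(grant ∧ halt) U halt])) = {m3, m5, m6, m7}, so the formula does not hold at m2.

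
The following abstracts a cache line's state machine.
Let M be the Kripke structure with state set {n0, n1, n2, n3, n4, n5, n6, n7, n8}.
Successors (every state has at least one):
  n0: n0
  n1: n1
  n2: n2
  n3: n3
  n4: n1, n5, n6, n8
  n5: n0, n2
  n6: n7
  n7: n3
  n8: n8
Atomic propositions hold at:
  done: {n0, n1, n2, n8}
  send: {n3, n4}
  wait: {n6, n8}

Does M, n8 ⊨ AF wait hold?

Yes

AF wait: least fixpoint, start Z0 = {n6, n8}, add states with every successor in Z. Already a fixed point.
Sat(AF wait) = {n6, n8}
n8 ∈ Sat(AF wait) = {n6, n8}, so the formula holds at n8.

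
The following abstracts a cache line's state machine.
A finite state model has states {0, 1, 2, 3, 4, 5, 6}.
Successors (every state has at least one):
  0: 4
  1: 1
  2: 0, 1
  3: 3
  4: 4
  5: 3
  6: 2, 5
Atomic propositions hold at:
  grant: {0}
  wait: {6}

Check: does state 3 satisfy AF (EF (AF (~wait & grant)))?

Sat(~wait) = {0, 1, 2, 3, 4, 5}
Sat(~wait & grant) = {0}
AF (~wait & grant): least fixpoint, start Z0 = {0}, add states with every successor in Z. Already a fixed point.
Sat(AF (~wait & grant)) = {0}
EF (AF (~wait & grant)): least fixpoint, start Z0 = {0}, add states with some successor in Z. Z1 = {0, 2}; Z2 = {0, 2, 6}; fixed.
Sat(EF (AF (~wait & grant))) = {0, 2, 6}
AF (EF (AF (~wait & grant))): least fixpoint, start Z0 = {0, 2, 6}, add states with every successor in Z. Already a fixed point.
Sat(AF (EF (AF (~wait & grant)))) = {0, 2, 6}
3 ∉ Sat(AF (EF (AF (~wait & grant)))) = {0, 2, 6}, so the formula does not hold at 3.

No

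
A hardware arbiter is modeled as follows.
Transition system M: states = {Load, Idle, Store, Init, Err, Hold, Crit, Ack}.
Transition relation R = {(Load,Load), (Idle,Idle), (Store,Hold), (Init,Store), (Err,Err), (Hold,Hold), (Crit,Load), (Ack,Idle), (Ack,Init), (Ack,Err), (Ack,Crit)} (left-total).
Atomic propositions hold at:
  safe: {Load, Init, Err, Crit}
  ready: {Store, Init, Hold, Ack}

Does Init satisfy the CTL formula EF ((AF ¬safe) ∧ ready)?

Sat(¬safe) = {Idle, Store, Hold, Ack}
AF ¬safe: least fixpoint, start Z0 = {Idle, Store, Hold, Ack}, add states with every successor in Z. Z1 = {Idle, Store, Init, Hold, Ack}; fixed.
Sat(AF ¬safe) = {Idle, Store, Init, Hold, Ack}
Sat((AF ¬safe) ∧ ready) = {Store, Init, Hold, Ack}
EF ((AF ¬safe) ∧ ready): least fixpoint, start Z0 = {Store, Init, Hold, Ack}, add states with some successor in Z. Already a fixed point.
Sat(EF ((AF ¬safe) ∧ ready)) = {Store, Init, Hold, Ack}
Init ∈ Sat(EF ((AF ¬safe) ∧ ready)) = {Store, Init, Hold, Ack}, so the formula holds at Init.

Yes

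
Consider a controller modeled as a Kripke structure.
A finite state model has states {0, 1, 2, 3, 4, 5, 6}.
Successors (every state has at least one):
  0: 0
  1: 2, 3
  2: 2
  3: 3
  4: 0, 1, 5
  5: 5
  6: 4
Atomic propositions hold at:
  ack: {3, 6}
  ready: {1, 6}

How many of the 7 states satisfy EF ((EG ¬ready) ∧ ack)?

Sat(¬ready) = {0, 2, 3, 4, 5}
EG ¬ready: greatest fixpoint, start Z0 = {0, 2, 3, 4, 5}, keep only states in Sat with some successor in Z. Already a fixed point.
Sat(EG ¬ready) = {0, 2, 3, 4, 5}
Sat((EG ¬ready) ∧ ack) = {3}
EF ((EG ¬ready) ∧ ack): least fixpoint, start Z0 = {3}, add states with some successor in Z. Z1 = {1, 3}; Z2 = {1, 3, 4}; Z3 = {1, 3, 4, 6}; fixed.
Sat(EF ((EG ¬ready) ∧ ack)) = {1, 3, 4, 6}
|Sat(EF ((EG ¬ready) ∧ ack))| = |{1, 3, 4, 6}| = 4.

4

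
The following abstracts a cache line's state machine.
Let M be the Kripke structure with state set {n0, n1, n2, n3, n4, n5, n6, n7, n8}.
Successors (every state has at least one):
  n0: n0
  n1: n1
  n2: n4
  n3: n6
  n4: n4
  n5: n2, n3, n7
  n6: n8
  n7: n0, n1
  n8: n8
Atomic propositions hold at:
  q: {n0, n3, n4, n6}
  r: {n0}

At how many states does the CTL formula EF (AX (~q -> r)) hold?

Sat(~q) = {n1, n2, n5, n7, n8}
Sat(~q -> r) = {n0, n3, n4, n6}
Sat(AX (~q -> r)) = {s : every successor in {n0, n3, n4, n6}} = {n0, n2, n3, n4}
EF (AX (~q -> r)): least fixpoint, start Z0 = {n0, n2, n3, n4}, add states with some successor in Z. Z1 = {n0, n2, n3, n4, n5, n7}; fixed.
Sat(EF (AX (~q -> r))) = {n0, n2, n3, n4, n5, n7}
|Sat(EF (AX (~q -> r)))| = |{n0, n2, n3, n4, n5, n7}| = 6.

6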